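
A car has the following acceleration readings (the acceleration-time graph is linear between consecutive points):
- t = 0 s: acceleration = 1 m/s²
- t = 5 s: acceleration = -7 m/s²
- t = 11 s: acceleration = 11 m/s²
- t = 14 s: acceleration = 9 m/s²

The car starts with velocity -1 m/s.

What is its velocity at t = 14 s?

Δv equals the area under the a-t graph; then v = v₀ + Δv.
0–5 s: ½(1 + -7)(5) = -15 m/s
5–11 s: ½(-7 + 11)(6) = 12 m/s
11–14 s: ½(11 + 9)(3) = 30 m/s
Δv = 27 m/s, so v(14) = -1 + (27) = 26 m/s.

26 m/s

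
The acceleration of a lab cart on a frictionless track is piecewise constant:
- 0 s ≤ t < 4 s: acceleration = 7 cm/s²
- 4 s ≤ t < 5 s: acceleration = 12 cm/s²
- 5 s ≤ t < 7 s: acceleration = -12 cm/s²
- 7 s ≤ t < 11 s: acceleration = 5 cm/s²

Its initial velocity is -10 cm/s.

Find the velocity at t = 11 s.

Δv equals the area under the a-t graph; then v = v₀ + Δv.
0–4 s: 7 × 4 = 28 cm/s
4–5 s: 12 × 1 = 12 cm/s
5–7 s: -12 × 2 = -24 cm/s
7–11 s: 5 × 4 = 20 cm/s
Δv = 36 cm/s, so v(11) = -10 + (36) = 26 cm/s.

26 cm/s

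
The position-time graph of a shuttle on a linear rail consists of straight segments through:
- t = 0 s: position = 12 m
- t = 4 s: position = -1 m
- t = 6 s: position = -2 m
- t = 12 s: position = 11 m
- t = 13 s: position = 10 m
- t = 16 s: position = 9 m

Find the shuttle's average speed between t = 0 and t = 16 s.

Average speed = (total path length)/(elapsed time); on a piecewise-linear x-t graph the path length is Σ|Δx|.
0–4 s: |Δx| = |-1 − 12| = 13 m
4–6 s: |Δx| = |-2 − -1| = 1 m
6–12 s: |Δx| = |11 − -2| = 13 m
12–13 s: |Δx| = |10 − 11| = 1 m
13–16 s: |Δx| = |9 − 10| = 1 m
Total path = 29 m; average speed = 29/16 = 1.8125 m/s.

1.8125 m/s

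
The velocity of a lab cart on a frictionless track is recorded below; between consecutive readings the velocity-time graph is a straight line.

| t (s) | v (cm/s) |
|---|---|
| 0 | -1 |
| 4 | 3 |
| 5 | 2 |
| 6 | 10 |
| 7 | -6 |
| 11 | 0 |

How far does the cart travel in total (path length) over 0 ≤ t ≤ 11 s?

Distance (not displacement) is the total path length: add the absolute areas under v-t.
0–4 s: v = 0 at t = 1 s; triangle areas 0.5 + 4.5 = 5 cm
4–5 s: |½(3 + 2)(1)| = 2.5 cm
5–6 s: |½(2 + 10)(1)| = 6 cm
6–7 s: v = 0 at t = 6.625 s; triangle areas 3.125 + 1.125 = 4.25 cm
7–11 s: |½(-6 + 0)(4)| = 12 cm
Total distance = 29.75 cm

29.75 cm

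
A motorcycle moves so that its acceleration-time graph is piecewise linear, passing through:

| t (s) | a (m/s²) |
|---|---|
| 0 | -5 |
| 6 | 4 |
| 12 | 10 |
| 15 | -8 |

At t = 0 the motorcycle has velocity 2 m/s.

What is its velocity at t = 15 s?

44 m/s

Δv equals the area under the a-t graph; then v = v₀ + Δv.
0–6 s: ½(-5 + 4)(6) = -3 m/s
6–12 s: ½(4 + 10)(6) = 42 m/s
12–15 s: ½(10 + -8)(3) = 3 m/s
Δv = 42 m/s, so v(15) = 2 + (42) = 44 m/s.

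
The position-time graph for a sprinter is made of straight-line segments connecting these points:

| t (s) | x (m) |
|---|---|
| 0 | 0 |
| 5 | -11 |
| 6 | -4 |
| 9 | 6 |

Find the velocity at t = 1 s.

-2.2 m/s

Velocity is the slope of the x-t graph on 0–5 s: (-11 − 0)/(5 − 0) = -2.2 m/s.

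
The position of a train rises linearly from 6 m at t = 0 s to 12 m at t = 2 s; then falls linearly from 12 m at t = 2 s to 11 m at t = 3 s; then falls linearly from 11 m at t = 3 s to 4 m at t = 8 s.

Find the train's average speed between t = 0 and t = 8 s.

Average speed = (total path length)/(elapsed time); on a piecewise-linear x-t graph the path length is Σ|Δx|.
0–2 s: |Δx| = |12 − 6| = 6 m
2–3 s: |Δx| = |11 − 12| = 1 m
3–8 s: |Δx| = |4 − 11| = 7 m
Total path = 14 m; average speed = 14/8 = 1.75 m/s.

1.75 m/s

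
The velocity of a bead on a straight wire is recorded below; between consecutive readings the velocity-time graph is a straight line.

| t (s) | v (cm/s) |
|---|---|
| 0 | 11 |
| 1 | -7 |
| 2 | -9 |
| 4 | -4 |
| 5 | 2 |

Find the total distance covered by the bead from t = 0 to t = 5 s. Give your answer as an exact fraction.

Distance (not displacement) is the total path length: add the absolute areas under v-t.
0–1 s: v = 0 at t = 11/18 s; triangle areas 121/36 + 49/36 = 85/18 cm
1–2 s: |½(-7 + -9)(1)| = 8 cm
2–4 s: |½(-9 + -4)(2)| = 13 cm
4–5 s: v = 0 at t = 14/3 s; triangle areas 4/3 + 1/3 = 5/3 cm
Total distance = 493/18 cm

493/18 cm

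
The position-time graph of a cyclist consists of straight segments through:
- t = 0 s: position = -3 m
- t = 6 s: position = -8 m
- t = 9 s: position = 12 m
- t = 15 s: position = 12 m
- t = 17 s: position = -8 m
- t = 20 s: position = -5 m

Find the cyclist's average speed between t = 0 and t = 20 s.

Average speed = (total path length)/(elapsed time); on a piecewise-linear x-t graph the path length is Σ|Δx|.
0–6 s: |Δx| = |-8 − -3| = 5 m
6–9 s: |Δx| = |12 − -8| = 20 m
9–15 s: |Δx| = |12 − 12| = 0 m
15–17 s: |Δx| = |-8 − 12| = 20 m
17–20 s: |Δx| = |-5 − -8| = 3 m
Total path = 48 m; average speed = 48/20 = 2.4 m/s.

2.4 m/s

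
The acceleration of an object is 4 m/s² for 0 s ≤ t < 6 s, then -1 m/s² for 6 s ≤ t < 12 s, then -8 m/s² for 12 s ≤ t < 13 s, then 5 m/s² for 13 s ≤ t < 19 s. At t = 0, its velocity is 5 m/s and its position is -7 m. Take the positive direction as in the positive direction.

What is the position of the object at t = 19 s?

450 m

On each constant-a segment, Δv = aΔt and Δx = v₀Δt + ½aΔt²; chain segment to segment.
0–6 s: v starts 5 m/s; Δx = 5·6 + ½·4·6² = 102 m; v ends 29 m/s.
6–12 s: v starts 29 m/s; Δx = 29·6 + ½·-1·6² = 156 m; v ends 23 m/s.
12–13 s: v starts 23 m/s; Δx = 23·1 + ½·-8·1² = 19 m; v ends 15 m/s.
13–19 s: v starts 15 m/s; Δx = 15·6 + ½·5·6² = 180 m; v ends 45 m/s.
x(19) = -7 + Σ Δx = 450 m.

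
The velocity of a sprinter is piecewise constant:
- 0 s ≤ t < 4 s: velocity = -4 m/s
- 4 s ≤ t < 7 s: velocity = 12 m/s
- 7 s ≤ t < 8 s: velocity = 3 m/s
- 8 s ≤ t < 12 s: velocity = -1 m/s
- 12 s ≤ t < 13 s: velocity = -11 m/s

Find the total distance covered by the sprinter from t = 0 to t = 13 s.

70 m

Total distance travelled is ∫|v| dt — sum the magnitudes of each area piece.
0–4 s: |-4| × 4 = 16 m
4–7 s: |12| × 3 = 36 m
7–8 s: |3| × 1 = 3 m
8–12 s: |-1| × 4 = 4 m
12–13 s: |-11| × 1 = 11 m
Total distance = 70 m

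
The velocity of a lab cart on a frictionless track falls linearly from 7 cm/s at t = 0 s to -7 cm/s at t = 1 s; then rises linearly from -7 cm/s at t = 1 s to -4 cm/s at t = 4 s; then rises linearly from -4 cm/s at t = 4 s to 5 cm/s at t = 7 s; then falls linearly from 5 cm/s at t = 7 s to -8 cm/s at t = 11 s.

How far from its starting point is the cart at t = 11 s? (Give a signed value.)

Displacement is the signed area under the v-t curve.
0–1 s: ½(7 + -7)(1) = 0 cm
1–4 s: ½(-7 + -4)(3) = -16.5 cm
4–7 s: ½(-4 + 5)(3) = 1.5 cm
7–11 s: ½(5 + -8)(4) = -6 cm
Net displacement = -21 cm

-21 cm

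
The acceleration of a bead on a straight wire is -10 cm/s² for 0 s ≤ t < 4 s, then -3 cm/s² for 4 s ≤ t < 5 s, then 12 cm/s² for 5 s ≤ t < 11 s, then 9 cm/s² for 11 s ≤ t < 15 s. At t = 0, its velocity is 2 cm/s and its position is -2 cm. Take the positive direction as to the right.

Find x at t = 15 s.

On each constant-a segment, Δv = aΔt and Δx = v₀Δt + ½aΔt²; chain segment to segment.
0–4 s: v starts 2 cm/s; Δx = 2·4 + ½·-10·4² = -72 cm; v ends -38 cm/s.
4–5 s: v starts -38 cm/s; Δx = -38·1 + ½·-3·1² = -39.5 cm; v ends -41 cm/s.
5–11 s: v starts -41 cm/s; Δx = -41·6 + ½·12·6² = -30 cm; v ends 31 cm/s.
11–15 s: v starts 31 cm/s; Δx = 31·4 + ½·9·4² = 196 cm; v ends 67 cm/s.
x(15) = -2 + Σ Δx = 52.5 cm.

52.5 cm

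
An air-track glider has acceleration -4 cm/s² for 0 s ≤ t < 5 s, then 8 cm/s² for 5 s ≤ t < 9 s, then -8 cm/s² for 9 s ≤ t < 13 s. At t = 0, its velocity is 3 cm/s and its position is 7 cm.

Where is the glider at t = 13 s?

-36 cm

On each constant-a segment, Δv = aΔt and Δx = v₀Δt + ½aΔt²; chain segment to segment.
0–5 s: v starts 3 cm/s; Δx = 3·5 + ½·-4·5² = -35 cm; v ends -17 cm/s.
5–9 s: v starts -17 cm/s; Δx = -17·4 + ½·8·4² = -4 cm; v ends 15 cm/s.
9–13 s: v starts 15 cm/s; Δx = 15·4 + ½·-8·4² = -4 cm; v ends -17 cm/s.
x(13) = 7 + Σ Δx = -36 cm.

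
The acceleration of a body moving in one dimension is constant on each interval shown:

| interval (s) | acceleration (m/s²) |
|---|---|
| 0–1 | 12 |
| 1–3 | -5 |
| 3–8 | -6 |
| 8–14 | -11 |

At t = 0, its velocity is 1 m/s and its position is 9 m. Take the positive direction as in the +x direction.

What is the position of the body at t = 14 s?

On each constant-a segment, Δv = aΔt and Δx = v₀Δt + ½aΔt²; chain segment to segment.
0–1 s: v starts 1 m/s; Δx = 1·1 + ½·12·1² = 7 m; v ends 13 m/s.
1–3 s: v starts 13 m/s; Δx = 13·2 + ½·-5·2² = 16 m; v ends 3 m/s.
3–8 s: v starts 3 m/s; Δx = 3·5 + ½·-6·5² = -60 m; v ends -27 m/s.
8–14 s: v starts -27 m/s; Δx = -27·6 + ½·-11·6² = -360 m; v ends -93 m/s.
x(14) = 9 + Σ Δx = -388 m.

-388 m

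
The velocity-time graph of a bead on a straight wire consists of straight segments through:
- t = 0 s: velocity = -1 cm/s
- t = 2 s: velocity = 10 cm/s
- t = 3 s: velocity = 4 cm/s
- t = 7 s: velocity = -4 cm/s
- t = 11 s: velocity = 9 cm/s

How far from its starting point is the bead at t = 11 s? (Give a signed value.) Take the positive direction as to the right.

Displacement is the signed area under the v-t curve.
0–2 s: ½(-1 + 10)(2) = 9 cm
2–3 s: ½(10 + 4)(1) = 7 cm
3–7 s: ½(4 + -4)(4) = 0 cm
7–11 s: ½(-4 + 9)(4) = 10 cm
Net displacement = 26 cm

26 cm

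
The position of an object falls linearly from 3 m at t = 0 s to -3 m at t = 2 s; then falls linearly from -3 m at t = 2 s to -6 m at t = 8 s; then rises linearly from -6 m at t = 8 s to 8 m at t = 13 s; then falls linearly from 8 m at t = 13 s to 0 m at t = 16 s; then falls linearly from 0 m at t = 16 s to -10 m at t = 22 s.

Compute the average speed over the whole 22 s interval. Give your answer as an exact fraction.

41/22 m/s

Average speed = (total path length)/(elapsed time); on a piecewise-linear x-t graph the path length is Σ|Δx|.
0–2 s: |Δx| = |-3 − 3| = 6 m
2–8 s: |Δx| = |-6 − -3| = 3 m
8–13 s: |Δx| = |8 − -6| = 14 m
13–16 s: |Δx| = |0 − 8| = 8 m
16–22 s: |Δx| = |-10 − 0| = 10 m
Total path = 41 m; average speed = 41/22 = 41/22 m/s.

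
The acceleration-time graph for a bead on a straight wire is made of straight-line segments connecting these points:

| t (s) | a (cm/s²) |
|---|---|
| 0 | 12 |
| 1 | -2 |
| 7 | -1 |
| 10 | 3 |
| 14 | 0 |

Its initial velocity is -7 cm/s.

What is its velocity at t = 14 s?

Δv equals the area under the a-t graph; then v = v₀ + Δv.
0–1 s: ½(12 + -2)(1) = 5 cm/s
1–7 s: ½(-2 + -1)(6) = -9 cm/s
7–10 s: ½(-1 + 3)(3) = 3 cm/s
10–14 s: ½(3 + 0)(4) = 6 cm/s
Δv = 5 cm/s, so v(14) = -7 + (5) = -2 cm/s.

-2 cm/s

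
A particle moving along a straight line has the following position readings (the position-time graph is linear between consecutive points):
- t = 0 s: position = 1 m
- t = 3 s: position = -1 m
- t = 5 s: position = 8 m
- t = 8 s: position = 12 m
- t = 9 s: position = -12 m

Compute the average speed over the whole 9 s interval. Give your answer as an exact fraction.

13/3 m/s

Average speed = (total path length)/(elapsed time); on a piecewise-linear x-t graph the path length is Σ|Δx|.
0–3 s: |Δx| = |-1 − 1| = 2 m
3–5 s: |Δx| = |8 − -1| = 9 m
5–8 s: |Δx| = |12 − 8| = 4 m
8–9 s: |Δx| = |-12 − 12| = 24 m
Total path = 39 m; average speed = 39/9 = 13/3 m/s.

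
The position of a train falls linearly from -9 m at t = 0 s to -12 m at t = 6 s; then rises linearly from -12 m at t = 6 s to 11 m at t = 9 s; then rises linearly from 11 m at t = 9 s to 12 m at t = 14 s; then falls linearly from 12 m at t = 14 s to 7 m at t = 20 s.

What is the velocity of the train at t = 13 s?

Velocity is the slope of the x-t graph on 9–14 s: (12 − 11)/(14 − 9) = 0.2 m/s.

0.2 m/s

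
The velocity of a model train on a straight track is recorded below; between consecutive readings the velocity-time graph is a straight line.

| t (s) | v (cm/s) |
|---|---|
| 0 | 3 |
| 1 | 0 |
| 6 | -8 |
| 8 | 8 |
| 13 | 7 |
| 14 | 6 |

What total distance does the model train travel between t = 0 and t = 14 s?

Total distance travelled is ∫|v| dt — sum the magnitudes of each area piece.
0–1 s: |½(3 + 0)(1)| = 1.5 cm
1–6 s: |½(0 + -8)(5)| = 20 cm
6–8 s: v = 0 at t = 7 s; triangle areas 4 + 4 = 8 cm
8–13 s: |½(8 + 7)(5)| = 37.5 cm
13–14 s: |½(7 + 6)(1)| = 6.5 cm
Total distance = 73.5 cm

73.5 cm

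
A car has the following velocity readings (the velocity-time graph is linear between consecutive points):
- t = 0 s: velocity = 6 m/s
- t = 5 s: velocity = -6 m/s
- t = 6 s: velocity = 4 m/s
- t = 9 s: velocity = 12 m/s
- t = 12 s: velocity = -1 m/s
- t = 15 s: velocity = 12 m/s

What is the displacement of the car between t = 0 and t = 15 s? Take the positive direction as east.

56 m

Displacement is the signed area under the v-t curve.
0–5 s: ½(6 + -6)(5) = 0 m
5–6 s: ½(-6 + 4)(1) = -1 m
6–9 s: ½(4 + 12)(3) = 24 m
9–12 s: ½(12 + -1)(3) = 16.5 m
12–15 s: ½(-1 + 12)(3) = 16.5 m
Net displacement = 56 m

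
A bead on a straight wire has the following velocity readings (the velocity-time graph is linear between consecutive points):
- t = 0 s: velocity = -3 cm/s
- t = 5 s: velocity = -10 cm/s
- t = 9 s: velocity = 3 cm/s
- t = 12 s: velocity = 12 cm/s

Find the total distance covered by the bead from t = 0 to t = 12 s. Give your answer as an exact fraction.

Total distance travelled is ∫|v| dt — sum the magnitudes of each area piece.
0–5 s: |½(-3 + -10)(5)| = 32.5 cm
5–9 s: v = 0 at t = 105/13 s; triangle areas 200/13 + 18/13 = 218/13 cm
9–12 s: |½(3 + 12)(3)| = 22.5 cm
Total distance = 933/13 cm

933/13 cm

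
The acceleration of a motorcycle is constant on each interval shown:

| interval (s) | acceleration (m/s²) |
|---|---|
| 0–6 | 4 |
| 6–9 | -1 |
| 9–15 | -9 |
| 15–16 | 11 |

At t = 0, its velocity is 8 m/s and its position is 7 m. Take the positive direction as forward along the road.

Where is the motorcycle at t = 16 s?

211 m

On each constant-a segment, Δv = aΔt and Δx = v₀Δt + ½aΔt²; chain segment to segment.
0–6 s: v starts 8 m/s; Δx = 8·6 + ½·4·6² = 120 m; v ends 32 m/s.
6–9 s: v starts 32 m/s; Δx = 32·3 + ½·-1·3² = 91.5 m; v ends 29 m/s.
9–15 s: v starts 29 m/s; Δx = 29·6 + ½·-9·6² = 12 m; v ends -25 m/s.
15–16 s: v starts -25 m/s; Δx = -25·1 + ½·11·1² = -19.5 m; v ends -14 m/s.
x(16) = 7 + Σ Δx = 211 m.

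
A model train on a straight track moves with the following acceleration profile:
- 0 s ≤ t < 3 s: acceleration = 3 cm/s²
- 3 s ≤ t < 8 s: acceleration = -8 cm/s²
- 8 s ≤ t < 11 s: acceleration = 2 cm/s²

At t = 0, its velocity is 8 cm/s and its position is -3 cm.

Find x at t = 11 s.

On each constant-a segment, Δv = aΔt and Δx = v₀Δt + ½aΔt²; chain segment to segment.
0–3 s: v starts 8 cm/s; Δx = 8·3 + ½·3·3² = 37.5 cm; v ends 17 cm/s.
3–8 s: v starts 17 cm/s; Δx = 17·5 + ½·-8·5² = -15 cm; v ends -23 cm/s.
8–11 s: v starts -23 cm/s; Δx = -23·3 + ½·2·3² = -60 cm; v ends -17 cm/s.
x(11) = -3 + Σ Δx = -40.5 cm.

-40.5 cm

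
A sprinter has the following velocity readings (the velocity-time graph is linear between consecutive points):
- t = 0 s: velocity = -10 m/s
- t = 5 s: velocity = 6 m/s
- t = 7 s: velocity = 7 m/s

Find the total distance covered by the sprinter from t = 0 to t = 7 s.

Total distance travelled is ∫|v| dt — sum the magnitudes of each area piece.
0–5 s: v = 0 at t = 3.125 s; triangle areas 15.625 + 5.625 = 21.25 m
5–7 s: |½(6 + 7)(2)| = 13 m
Total distance = 34.25 m

34.25 m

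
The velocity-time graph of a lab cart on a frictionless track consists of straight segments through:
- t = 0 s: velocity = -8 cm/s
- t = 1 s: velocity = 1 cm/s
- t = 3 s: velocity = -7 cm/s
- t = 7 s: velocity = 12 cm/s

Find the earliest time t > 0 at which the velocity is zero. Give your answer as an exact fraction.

t = 8/9 s

v changes sign on 0–1 s (from -8 to 1); the graph is linear there, so v = 0 at t = 0 + (8)·(1 − 0)/(1 − -8) = 8/9 s.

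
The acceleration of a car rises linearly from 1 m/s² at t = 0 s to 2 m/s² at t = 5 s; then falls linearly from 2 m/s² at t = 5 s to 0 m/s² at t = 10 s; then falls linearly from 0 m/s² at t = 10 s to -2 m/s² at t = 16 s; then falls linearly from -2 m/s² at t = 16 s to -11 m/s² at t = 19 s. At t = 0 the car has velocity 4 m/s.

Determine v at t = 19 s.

-9 m/s

Δv equals the area under the a-t graph; then v = v₀ + Δv.
0–5 s: ½(1 + 2)(5) = 7.5 m/s
5–10 s: ½(2 + 0)(5) = 5 m/s
10–16 s: ½(0 + -2)(6) = -6 m/s
16–19 s: ½(-2 + -11)(3) = -19.5 m/s
Δv = -13 m/s, so v(19) = 4 + (-13) = -9 m/s.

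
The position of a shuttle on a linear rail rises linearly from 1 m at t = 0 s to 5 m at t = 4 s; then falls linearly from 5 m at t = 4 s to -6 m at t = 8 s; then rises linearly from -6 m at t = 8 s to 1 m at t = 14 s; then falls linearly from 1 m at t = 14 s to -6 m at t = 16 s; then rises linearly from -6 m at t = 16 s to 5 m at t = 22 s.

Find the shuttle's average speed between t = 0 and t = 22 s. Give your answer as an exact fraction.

20/11 m/s

Average speed = (total path length)/(elapsed time); on a piecewise-linear x-t graph the path length is Σ|Δx|.
0–4 s: |Δx| = |5 − 1| = 4 m
4–8 s: |Δx| = |-6 − 5| = 11 m
8–14 s: |Δx| = |1 − -6| = 7 m
14–16 s: |Δx| = |-6 − 1| = 7 m
16–22 s: |Δx| = |5 − -6| = 11 m
Total path = 40 m; average speed = 40/22 = 20/11 m/s.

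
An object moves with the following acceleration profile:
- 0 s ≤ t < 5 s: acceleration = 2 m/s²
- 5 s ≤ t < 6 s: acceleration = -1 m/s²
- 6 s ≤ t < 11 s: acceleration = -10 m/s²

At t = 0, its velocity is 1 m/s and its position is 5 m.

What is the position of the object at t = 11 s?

On each constant-a segment, Δv = aΔt and Δx = v₀Δt + ½aΔt²; chain segment to segment.
0–5 s: v starts 1 m/s; Δx = 1·5 + ½·2·5² = 30 m; v ends 11 m/s.
5–6 s: v starts 11 m/s; Δx = 11·1 + ½·-1·1² = 10.5 m; v ends 10 m/s.
6–11 s: v starts 10 m/s; Δx = 10·5 + ½·-10·5² = -75 m; v ends -40 m/s.
x(11) = 5 + Σ Δx = -29.5 m.

-29.5 m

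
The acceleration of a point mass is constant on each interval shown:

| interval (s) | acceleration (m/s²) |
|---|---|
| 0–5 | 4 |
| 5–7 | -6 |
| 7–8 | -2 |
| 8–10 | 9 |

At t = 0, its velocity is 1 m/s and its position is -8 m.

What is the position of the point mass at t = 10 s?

117 m

On each constant-a segment, Δv = aΔt and Δx = v₀Δt + ½aΔt²; chain segment to segment.
0–5 s: v starts 1 m/s; Δx = 1·5 + ½·4·5² = 55 m; v ends 21 m/s.
5–7 s: v starts 21 m/s; Δx = 21·2 + ½·-6·2² = 30 m; v ends 9 m/s.
7–8 s: v starts 9 m/s; Δx = 9·1 + ½·-2·1² = 8 m; v ends 7 m/s.
8–10 s: v starts 7 m/s; Δx = 7·2 + ½·9·2² = 32 m; v ends 25 m/s.
x(10) = -8 + Σ Δx = 117 m.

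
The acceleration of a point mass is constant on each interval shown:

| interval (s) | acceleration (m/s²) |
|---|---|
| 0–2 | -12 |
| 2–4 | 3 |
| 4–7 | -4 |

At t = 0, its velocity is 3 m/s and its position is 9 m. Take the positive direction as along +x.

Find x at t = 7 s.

-108 m

On each constant-a segment, Δv = aΔt and Δx = v₀Δt + ½aΔt²; chain segment to segment.
0–2 s: v starts 3 m/s; Δx = 3·2 + ½·-12·2² = -18 m; v ends -21 m/s.
2–4 s: v starts -21 m/s; Δx = -21·2 + ½·3·2² = -36 m; v ends -15 m/s.
4–7 s: v starts -15 m/s; Δx = -15·3 + ½·-4·3² = -63 m; v ends -27 m/s.
x(7) = 9 + Σ Δx = -108 m.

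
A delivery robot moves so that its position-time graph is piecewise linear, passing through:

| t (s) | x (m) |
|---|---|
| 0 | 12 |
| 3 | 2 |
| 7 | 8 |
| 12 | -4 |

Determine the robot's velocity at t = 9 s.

Velocity is the slope of the x-t graph on 7–12 s: (-4 − 8)/(12 − 7) = -2.4 m/s.

-2.4 m/s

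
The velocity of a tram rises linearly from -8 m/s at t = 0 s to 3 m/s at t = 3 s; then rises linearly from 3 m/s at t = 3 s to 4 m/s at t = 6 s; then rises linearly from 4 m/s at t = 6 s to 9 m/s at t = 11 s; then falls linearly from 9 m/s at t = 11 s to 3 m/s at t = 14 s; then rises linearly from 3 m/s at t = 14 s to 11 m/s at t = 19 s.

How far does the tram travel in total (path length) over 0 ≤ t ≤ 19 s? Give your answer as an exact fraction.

2331/22 m

Distance (not displacement) is the total path length: add the absolute areas under v-t.
0–3 s: v = 0 at t = 24/11 s; triangle areas 96/11 + 27/22 = 219/22 m
3–6 s: |½(3 + 4)(3)| = 10.5 m
6–11 s: |½(4 + 9)(5)| = 32.5 m
11–14 s: |½(9 + 3)(3)| = 18 m
14–19 s: |½(3 + 11)(5)| = 35 m
Total distance = 2331/22 m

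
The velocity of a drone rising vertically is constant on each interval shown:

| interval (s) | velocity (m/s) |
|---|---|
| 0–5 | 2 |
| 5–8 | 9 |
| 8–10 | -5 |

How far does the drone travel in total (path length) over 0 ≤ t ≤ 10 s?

Distance (not displacement) is the total path length: add the absolute areas under v-t.
0–5 s: |2| × 5 = 10 m
5–8 s: |9| × 3 = 27 m
8–10 s: |-5| × 2 = 10 m
Total distance = 47 m

47 m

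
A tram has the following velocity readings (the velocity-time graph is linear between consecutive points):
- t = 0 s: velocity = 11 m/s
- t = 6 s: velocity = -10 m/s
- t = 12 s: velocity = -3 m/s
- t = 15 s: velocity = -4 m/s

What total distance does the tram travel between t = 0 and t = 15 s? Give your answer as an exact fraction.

1135/14 m

Total distance travelled is ∫|v| dt — sum the magnitudes of each area piece.
0–6 s: v = 0 at t = 22/7 s; triangle areas 121/7 + 100/7 = 221/7 m
6–12 s: |½(-10 + -3)(6)| = 39 m
12–15 s: |½(-3 + -4)(3)| = 10.5 m
Total distance = 1135/14 m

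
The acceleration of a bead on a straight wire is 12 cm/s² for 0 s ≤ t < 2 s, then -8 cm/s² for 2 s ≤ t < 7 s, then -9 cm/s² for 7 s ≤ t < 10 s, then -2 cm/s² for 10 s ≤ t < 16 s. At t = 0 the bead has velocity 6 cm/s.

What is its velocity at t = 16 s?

Δv equals the area under the a-t graph; then v = v₀ + Δv.
0–2 s: 12 × 2 = 24 cm/s
2–7 s: -8 × 5 = -40 cm/s
7–10 s: -9 × 3 = -27 cm/s
10–16 s: -2 × 6 = -12 cm/s
Δv = -55 cm/s, so v(16) = 6 + (-55) = -49 cm/s.

-49 cm/s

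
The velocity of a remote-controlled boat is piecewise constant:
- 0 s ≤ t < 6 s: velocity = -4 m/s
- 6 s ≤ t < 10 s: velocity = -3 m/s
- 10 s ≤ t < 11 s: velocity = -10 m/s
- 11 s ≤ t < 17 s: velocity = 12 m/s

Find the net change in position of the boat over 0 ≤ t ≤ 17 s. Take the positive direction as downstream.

26 m

Net displacement equals the area under the velocity-time graph (areas below the axis count negative).
0–6 s: -4 × 6 = -24 m
6–10 s: -3 × 4 = -12 m
10–11 s: -10 × 1 = -10 m
11–17 s: 12 × 6 = 72 m
Net displacement = 26 m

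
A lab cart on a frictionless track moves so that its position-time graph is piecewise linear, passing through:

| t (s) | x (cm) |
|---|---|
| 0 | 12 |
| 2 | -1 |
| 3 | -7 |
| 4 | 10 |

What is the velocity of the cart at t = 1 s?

-6.5 cm/s

Velocity is the slope of the x-t graph on 0–2 s: (-1 − 12)/(2 − 0) = -6.5 cm/s.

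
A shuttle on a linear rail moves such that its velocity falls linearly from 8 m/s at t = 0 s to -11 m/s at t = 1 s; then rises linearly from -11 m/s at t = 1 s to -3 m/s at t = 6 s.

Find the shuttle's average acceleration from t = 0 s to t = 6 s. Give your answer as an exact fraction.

Average acceleration = Δv/Δt = (-3 − 8)/(6 − 0) = -11/6 m/s².

-11/6 m/s²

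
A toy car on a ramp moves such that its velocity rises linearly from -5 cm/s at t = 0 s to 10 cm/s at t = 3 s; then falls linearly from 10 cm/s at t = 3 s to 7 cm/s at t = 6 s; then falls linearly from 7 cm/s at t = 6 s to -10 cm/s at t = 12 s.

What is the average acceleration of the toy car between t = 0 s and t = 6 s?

Average acceleration = Δv/Δt = (7 − -5)/(6 − 0) = 2 cm/s².

2 cm/s²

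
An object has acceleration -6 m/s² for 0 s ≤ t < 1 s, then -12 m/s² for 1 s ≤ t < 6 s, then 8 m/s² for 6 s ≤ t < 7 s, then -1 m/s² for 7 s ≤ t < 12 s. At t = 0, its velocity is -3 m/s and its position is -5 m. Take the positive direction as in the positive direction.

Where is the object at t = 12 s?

-588.5 m

On each constant-a segment, Δv = aΔt and Δx = v₀Δt + ½aΔt²; chain segment to segment.
0–1 s: v starts -3 m/s; Δx = -3·1 + ½·-6·1² = -6 m; v ends -9 m/s.
1–6 s: v starts -9 m/s; Δx = -9·5 + ½·-12·5² = -195 m; v ends -69 m/s.
6–7 s: v starts -69 m/s; Δx = -69·1 + ½·8·1² = -65 m; v ends -61 m/s.
7–12 s: v starts -61 m/s; Δx = -61·5 + ½·-1·5² = -317.5 m; v ends -66 m/s.
x(12) = -5 + Σ Δx = -588.5 m.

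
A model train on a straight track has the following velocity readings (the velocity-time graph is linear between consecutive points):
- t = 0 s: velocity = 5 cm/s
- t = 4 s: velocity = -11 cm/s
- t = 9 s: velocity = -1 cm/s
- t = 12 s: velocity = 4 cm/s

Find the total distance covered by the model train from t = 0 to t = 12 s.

Total distance travelled is ∫|v| dt — sum the magnitudes of each area piece.
0–4 s: v = 0 at t = 1.25 s; triangle areas 3.125 + 15.125 = 18.25 cm
4–9 s: |½(-11 + -1)(5)| = 30 cm
9–12 s: v = 0 at t = 9.6 s; triangle areas 0.3 + 4.8 = 5.1 cm
Total distance = 53.35 cm

53.35 cm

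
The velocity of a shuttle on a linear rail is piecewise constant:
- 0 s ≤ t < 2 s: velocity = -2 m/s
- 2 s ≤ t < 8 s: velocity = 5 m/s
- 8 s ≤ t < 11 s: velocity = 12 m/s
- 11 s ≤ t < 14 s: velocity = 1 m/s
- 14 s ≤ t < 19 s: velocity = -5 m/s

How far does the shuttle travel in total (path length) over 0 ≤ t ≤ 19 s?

Total distance travelled is ∫|v| dt — sum the magnitudes of each area piece.
0–2 s: |-2| × 2 = 4 m
2–8 s: |5| × 6 = 30 m
8–11 s: |12| × 3 = 36 m
11–14 s: |1| × 3 = 3 m
14–19 s: |-5| × 5 = 25 m
Total distance = 98 m

98 m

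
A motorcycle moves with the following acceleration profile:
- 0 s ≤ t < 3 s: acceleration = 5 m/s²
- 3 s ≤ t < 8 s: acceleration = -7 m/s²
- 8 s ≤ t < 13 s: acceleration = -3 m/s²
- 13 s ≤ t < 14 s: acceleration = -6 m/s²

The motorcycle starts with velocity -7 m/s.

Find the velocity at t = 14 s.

-48 m/s

Δv equals the area under the a-t graph; then v = v₀ + Δv.
0–3 s: 5 × 3 = 15 m/s
3–8 s: -7 × 5 = -35 m/s
8–13 s: -3 × 5 = -15 m/s
13–14 s: -6 × 1 = -6 m/s
Δv = -41 m/s, so v(14) = -7 + (-41) = -48 m/s.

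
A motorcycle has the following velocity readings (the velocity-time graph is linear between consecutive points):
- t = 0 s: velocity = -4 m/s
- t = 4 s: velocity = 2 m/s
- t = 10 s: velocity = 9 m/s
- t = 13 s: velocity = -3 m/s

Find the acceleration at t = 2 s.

Acceleration is the slope of the v-t graph on 0–4 s: (2 − -4)/(4 − 0) = 1.5 m/s².

1.5 m/s²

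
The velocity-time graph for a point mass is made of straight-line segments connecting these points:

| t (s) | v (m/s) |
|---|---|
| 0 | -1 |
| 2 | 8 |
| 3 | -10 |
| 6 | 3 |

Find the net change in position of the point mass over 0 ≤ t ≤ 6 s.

Net displacement equals the area under the velocity-time graph (areas below the axis count negative).
0–2 s: ½(-1 + 8)(2) = 7 m
2–3 s: ½(8 + -10)(1) = -1 m
3–6 s: ½(-10 + 3)(3) = -10.5 m
Net displacement = -4.5 m

-4.5 m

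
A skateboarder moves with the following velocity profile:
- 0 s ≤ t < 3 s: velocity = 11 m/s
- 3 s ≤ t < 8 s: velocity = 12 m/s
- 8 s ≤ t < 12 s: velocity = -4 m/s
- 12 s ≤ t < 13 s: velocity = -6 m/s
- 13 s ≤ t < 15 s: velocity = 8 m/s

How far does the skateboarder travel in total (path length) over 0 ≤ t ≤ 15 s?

Total distance travelled is ∫|v| dt — sum the magnitudes of each area piece.
0–3 s: |11| × 3 = 33 m
3–8 s: |12| × 5 = 60 m
8–12 s: |-4| × 4 = 16 m
12–13 s: |-6| × 1 = 6 m
13–15 s: |8| × 2 = 16 m
Total distance = 131 m

131 m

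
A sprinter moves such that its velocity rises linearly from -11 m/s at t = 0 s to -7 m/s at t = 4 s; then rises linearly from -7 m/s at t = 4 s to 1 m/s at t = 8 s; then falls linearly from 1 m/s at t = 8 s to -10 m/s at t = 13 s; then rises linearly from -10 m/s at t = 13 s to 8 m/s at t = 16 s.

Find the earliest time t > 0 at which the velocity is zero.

v changes sign on 4–8 s (from -7 to 1); the graph is linear there, so v = 0 at t = 4 + (7)·(8 − 4)/(1 − -7) = 7.5 s.

t = 7.5 s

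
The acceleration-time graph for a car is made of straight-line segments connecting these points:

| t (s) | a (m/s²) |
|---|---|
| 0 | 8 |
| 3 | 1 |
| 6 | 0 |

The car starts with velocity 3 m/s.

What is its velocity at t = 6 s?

Δv equals the area under the a-t graph; then v = v₀ + Δv.
0–3 s: ½(8 + 1)(3) = 13.5 m/s
3–6 s: ½(1 + 0)(3) = 1.5 m/s
Δv = 15 m/s, so v(6) = 3 + (15) = 18 m/s.

18 m/s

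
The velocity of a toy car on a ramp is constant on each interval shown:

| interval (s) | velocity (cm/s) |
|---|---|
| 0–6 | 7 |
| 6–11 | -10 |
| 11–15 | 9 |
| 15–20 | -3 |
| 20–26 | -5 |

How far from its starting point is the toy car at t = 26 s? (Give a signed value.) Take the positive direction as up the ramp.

-17 cm

Displacement is the signed area under the v-t curve.
0–6 s: 7 × 6 = 42 cm
6–11 s: -10 × 5 = -50 cm
11–15 s: 9 × 4 = 36 cm
15–20 s: -3 × 5 = -15 cm
20–26 s: -5 × 6 = -30 cm
Net displacement = -17 cm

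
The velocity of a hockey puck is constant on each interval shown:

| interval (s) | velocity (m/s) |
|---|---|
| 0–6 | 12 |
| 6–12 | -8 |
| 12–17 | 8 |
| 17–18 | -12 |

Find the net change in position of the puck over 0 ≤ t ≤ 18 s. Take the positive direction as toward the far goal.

Net displacement equals the area under the velocity-time graph (areas below the axis count negative).
0–6 s: 12 × 6 = 72 m
6–12 s: -8 × 6 = -48 m
12–17 s: 8 × 5 = 40 m
17–18 s: -12 × 1 = -12 m
Net displacement = 52 m

52 m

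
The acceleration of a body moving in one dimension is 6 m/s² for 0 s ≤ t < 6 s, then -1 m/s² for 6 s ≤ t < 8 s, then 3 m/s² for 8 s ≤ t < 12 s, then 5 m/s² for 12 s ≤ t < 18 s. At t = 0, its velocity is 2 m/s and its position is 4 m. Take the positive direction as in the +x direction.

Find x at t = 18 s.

744 m

On each constant-a segment, Δv = aΔt and Δx = v₀Δt + ½aΔt²; chain segment to segment.
0–6 s: v starts 2 m/s; Δx = 2·6 + ½·6·6² = 120 m; v ends 38 m/s.
6–8 s: v starts 38 m/s; Δx = 38·2 + ½·-1·2² = 74 m; v ends 36 m/s.
8–12 s: v starts 36 m/s; Δx = 36·4 + ½·3·4² = 168 m; v ends 48 m/s.
12–18 s: v starts 48 m/s; Δx = 48·6 + ½·5·6² = 378 m; v ends 78 m/s.
x(18) = 4 + Σ Δx = 744 m.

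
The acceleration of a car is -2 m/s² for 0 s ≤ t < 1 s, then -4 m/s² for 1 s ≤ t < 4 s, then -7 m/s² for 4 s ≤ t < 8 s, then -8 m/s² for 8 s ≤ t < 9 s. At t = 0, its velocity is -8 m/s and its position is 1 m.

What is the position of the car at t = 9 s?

-254 m

On each constant-a segment, Δv = aΔt and Δx = v₀Δt + ½aΔt²; chain segment to segment.
0–1 s: v starts -8 m/s; Δx = -8·1 + ½·-2·1² = -9 m; v ends -10 m/s.
1–4 s: v starts -10 m/s; Δx = -10·3 + ½·-4·3² = -48 m; v ends -22 m/s.
4–8 s: v starts -22 m/s; Δx = -22·4 + ½·-7·4² = -144 m; v ends -50 m/s.
8–9 s: v starts -50 m/s; Δx = -50·1 + ½·-8·1² = -54 m; v ends -58 m/s.
x(9) = 1 + Σ Δx = -254 m.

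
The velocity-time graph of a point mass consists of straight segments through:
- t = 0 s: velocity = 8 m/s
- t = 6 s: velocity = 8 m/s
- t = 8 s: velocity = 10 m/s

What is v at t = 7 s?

On 6–8 s the graph is linear from 8 to 10 m/s: v(7) = 8 + (10 − 8)·(7 − 6)/(8 − 6) = 9 m/s.

9 m/s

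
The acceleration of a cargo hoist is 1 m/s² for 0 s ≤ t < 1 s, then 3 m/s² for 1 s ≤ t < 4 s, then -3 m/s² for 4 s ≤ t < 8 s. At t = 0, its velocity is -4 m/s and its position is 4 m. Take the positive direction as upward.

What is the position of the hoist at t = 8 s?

On each constant-a segment, Δv = aΔt and Δx = v₀Δt + ½aΔt²; chain segment to segment.
0–1 s: v starts -4 m/s; Δx = -4·1 + ½·1·1² = -3.5 m; v ends -3 m/s.
1–4 s: v starts -3 m/s; Δx = -3·3 + ½·3·3² = 4.5 m; v ends 6 m/s.
4–8 s: v starts 6 m/s; Δx = 6·4 + ½·-3·4² = 0 m; v ends -6 m/s.
x(8) = 4 + Σ Δx = 5 m.

5 m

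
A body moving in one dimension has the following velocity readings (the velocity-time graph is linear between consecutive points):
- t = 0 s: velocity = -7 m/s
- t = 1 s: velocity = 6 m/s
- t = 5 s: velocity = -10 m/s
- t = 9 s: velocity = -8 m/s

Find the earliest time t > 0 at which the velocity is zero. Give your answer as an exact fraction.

v changes sign on 0–1 s (from -7 to 6); the graph is linear there, so v = 0 at t = 0 + (7)·(1 − 0)/(6 − -7) = 7/13 s.

t = 7/13 s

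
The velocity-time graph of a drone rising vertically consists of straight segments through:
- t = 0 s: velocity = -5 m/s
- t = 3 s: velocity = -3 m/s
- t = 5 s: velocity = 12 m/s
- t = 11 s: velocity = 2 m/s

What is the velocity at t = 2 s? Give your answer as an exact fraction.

On 0–3 s the graph is linear from -5 to -3 m/s: v(2) = -5 + (-3 − -5)·(2 − 0)/(3 − 0) = -11/3 m/s.

-11/3 m/s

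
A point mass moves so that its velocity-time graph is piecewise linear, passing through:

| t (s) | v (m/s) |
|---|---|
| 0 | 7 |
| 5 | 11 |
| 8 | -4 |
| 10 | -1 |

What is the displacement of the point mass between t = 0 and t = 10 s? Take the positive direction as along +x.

Net displacement equals the area under the velocity-time graph (areas below the axis count negative).
0–5 s: ½(7 + 11)(5) = 45 m
5–8 s: ½(11 + -4)(3) = 10.5 m
8–10 s: ½(-4 + -1)(2) = -5 m
Net displacement = 50.5 m

50.5 m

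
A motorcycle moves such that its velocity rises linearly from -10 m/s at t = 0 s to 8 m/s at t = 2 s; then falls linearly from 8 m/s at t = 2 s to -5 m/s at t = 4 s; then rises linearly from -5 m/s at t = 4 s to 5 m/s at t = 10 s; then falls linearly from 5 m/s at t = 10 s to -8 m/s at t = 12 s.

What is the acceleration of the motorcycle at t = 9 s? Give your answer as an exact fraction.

5/3 m/s²

Acceleration is the slope of the v-t graph on 4–10 s: (5 − -5)/(10 − 4) = 5/3 m/s².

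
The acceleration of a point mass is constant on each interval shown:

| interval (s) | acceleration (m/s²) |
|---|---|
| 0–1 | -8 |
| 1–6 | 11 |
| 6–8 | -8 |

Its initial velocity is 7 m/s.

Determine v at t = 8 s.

38 m/s

Δv equals the area under the a-t graph; then v = v₀ + Δv.
0–1 s: -8 × 1 = -8 m/s
1–6 s: 11 × 5 = 55 m/s
6–8 s: -8 × 2 = -16 m/s
Δv = 31 m/s, so v(8) = 7 + (31) = 38 m/s.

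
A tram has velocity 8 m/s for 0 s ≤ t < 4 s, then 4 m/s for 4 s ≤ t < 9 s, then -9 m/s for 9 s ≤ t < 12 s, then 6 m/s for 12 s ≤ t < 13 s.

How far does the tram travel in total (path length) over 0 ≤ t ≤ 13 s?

Total distance travelled is ∫|v| dt — sum the magnitudes of each area piece.
0–4 s: |8| × 4 = 32 m
4–9 s: |4| × 5 = 20 m
9–12 s: |-9| × 3 = 27 m
12–13 s: |6| × 1 = 6 m
Total distance = 85 m

85 m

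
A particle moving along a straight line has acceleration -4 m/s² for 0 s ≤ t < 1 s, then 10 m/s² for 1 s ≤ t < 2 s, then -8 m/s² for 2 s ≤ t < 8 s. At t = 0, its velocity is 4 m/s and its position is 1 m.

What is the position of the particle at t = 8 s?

On each constant-a segment, Δv = aΔt and Δx = v₀Δt + ½aΔt²; chain segment to segment.
0–1 s: v starts 4 m/s; Δx = 4·1 + ½·-4·1² = 2 m; v ends 0 m/s.
1–2 s: v starts 0 m/s; Δx = 0·1 + ½·10·1² = 5 m; v ends 10 m/s.
2–8 s: v starts 10 m/s; Δx = 10·6 + ½·-8·6² = -84 m; v ends -38 m/s.
x(8) = 1 + Σ Δx = -76 m.

-76 m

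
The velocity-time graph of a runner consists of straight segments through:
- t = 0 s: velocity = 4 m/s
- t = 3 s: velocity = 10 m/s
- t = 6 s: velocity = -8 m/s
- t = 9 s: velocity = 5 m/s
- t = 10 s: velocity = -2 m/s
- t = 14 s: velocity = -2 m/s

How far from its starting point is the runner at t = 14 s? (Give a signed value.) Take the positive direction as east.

Displacement is the signed area under the v-t curve.
0–3 s: ½(4 + 10)(3) = 21 m
3–6 s: ½(10 + -8)(3) = 3 m
6–9 s: ½(-8 + 5)(3) = -4.5 m
9–10 s: ½(5 + -2)(1) = 1.5 m
10–14 s: -2 × 4 = -8 m
Net displacement = 13 m

13 m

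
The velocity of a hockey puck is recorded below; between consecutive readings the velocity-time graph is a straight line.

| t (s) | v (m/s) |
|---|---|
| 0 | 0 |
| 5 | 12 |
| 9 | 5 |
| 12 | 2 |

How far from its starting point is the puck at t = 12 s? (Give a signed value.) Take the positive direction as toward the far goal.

Net displacement equals the area under the velocity-time graph (areas below the axis count negative).
0–5 s: ½(0 + 12)(5) = 30 m
5–9 s: ½(12 + 5)(4) = 34 m
9–12 s: ½(5 + 2)(3) = 10.5 m
Net displacement = 74.5 m

74.5 m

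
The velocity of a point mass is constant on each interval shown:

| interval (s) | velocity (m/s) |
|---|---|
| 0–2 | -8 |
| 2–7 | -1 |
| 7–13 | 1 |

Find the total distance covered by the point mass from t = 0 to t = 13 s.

27 m

Total distance travelled is ∫|v| dt — sum the magnitudes of each area piece.
0–2 s: |-8| × 2 = 16 m
2–7 s: |-1| × 5 = 5 m
7–13 s: |1| × 6 = 6 m
Total distance = 27 m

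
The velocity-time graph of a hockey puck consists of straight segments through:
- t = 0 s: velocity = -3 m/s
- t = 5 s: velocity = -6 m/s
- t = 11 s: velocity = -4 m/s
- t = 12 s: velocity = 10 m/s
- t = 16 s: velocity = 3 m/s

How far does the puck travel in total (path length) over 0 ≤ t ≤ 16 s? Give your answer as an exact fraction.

Distance (not displacement) is the total path length: add the absolute areas under v-t.
0–5 s: |½(-3 + -6)(5)| = 22.5 m
5–11 s: |½(-6 + -4)(6)| = 30 m
11–12 s: v = 0 at t = 79/7 s; triangle areas 4/7 + 25/7 = 29/7 m
12–16 s: |½(10 + 3)(4)| = 26 m
Total distance = 1157/14 m

1157/14 m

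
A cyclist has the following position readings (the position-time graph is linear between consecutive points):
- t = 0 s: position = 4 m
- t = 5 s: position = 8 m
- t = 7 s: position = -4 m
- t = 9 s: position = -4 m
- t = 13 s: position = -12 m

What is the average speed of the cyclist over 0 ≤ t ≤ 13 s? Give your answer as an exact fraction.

24/13 m/s

Average speed = (total path length)/(elapsed time); on a piecewise-linear x-t graph the path length is Σ|Δx|.
0–5 s: |Δx| = |8 − 4| = 4 m
5–7 s: |Δx| = |-4 − 8| = 12 m
7–9 s: |Δx| = |-4 − -4| = 0 m
9–13 s: |Δx| = |-12 − -4| = 8 m
Total path = 24 m; average speed = 24/13 = 24/13 m/s.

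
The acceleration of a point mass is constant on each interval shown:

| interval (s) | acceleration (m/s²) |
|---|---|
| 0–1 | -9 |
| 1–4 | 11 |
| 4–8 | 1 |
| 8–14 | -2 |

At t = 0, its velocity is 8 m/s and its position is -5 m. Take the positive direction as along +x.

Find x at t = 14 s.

361 m

On each constant-a segment, Δv = aΔt and Δx = v₀Δt + ½aΔt²; chain segment to segment.
0–1 s: v starts 8 m/s; Δx = 8·1 + ½·-9·1² = 3.5 m; v ends -1 m/s.
1–4 s: v starts -1 m/s; Δx = -1·3 + ½·11·3² = 46.5 m; v ends 32 m/s.
4–8 s: v starts 32 m/s; Δx = 32·4 + ½·1·4² = 136 m; v ends 36 m/s.
8–14 s: v starts 36 m/s; Δx = 36·6 + ½·-2·6² = 180 m; v ends 24 m/s.
x(14) = -5 + Σ Δx = 361 m.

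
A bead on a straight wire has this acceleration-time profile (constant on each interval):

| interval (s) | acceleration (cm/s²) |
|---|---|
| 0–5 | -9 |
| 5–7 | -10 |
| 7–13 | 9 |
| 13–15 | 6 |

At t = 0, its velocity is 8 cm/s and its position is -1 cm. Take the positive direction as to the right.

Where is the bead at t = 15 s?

On each constant-a segment, Δv = aΔt and Δx = v₀Δt + ½aΔt²; chain segment to segment.
0–5 s: v starts 8 cm/s; Δx = 8·5 + ½·-9·5² = -72.5 cm; v ends -37 cm/s.
5–7 s: v starts -37 cm/s; Δx = -37·2 + ½·-10·2² = -94 cm; v ends -57 cm/s.
7–13 s: v starts -57 cm/s; Δx = -57·6 + ½·9·6² = -180 cm; v ends -3 cm/s.
13–15 s: v starts -3 cm/s; Δx = -3·2 + ½·6·2² = 6 cm; v ends 9 cm/s.
x(15) = -1 + Σ Δx = -341.5 cm.

-341.5 cm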